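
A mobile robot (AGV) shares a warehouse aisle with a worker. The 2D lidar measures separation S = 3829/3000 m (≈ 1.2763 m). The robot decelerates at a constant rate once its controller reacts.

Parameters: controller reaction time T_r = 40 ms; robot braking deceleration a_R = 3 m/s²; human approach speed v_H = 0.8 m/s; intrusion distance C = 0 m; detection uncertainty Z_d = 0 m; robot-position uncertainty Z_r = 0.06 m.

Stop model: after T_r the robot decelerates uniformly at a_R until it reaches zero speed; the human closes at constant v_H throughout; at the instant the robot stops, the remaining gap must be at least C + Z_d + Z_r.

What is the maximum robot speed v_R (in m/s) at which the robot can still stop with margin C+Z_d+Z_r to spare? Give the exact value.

collect terms ⇒ (1/6)·v_R² + (23/75)·v_R + (-3553/3000) = 0
  disc = (23/75)² − 4·(1/6)·(-3553/3000) = 2209/2500 ; √disc = 47/50
  v_R = (−(23/75) + 47/50) / (2·(1/6)) = 19/10 m/s
check:
T_s = v_R/a_R = (19/10)/3 = 0.6333 s
robot in T_r: 1.9000·0.0400 = 0.0760 m
braking distance = 1.9000²/(2·3.0000) = 0.6017 m
human closes 0.8000·0.6733 = 0.5387 m
C+Z_d+Z_r = 0.0000+0.0000+0.0600 = 0.0600 m
sum ≈ 0.0760+0.6017+0.5387+0.0600 ≈ 1.2763 m = S ✓

v_R_max = 19/10 m/s = 1.9000 m/s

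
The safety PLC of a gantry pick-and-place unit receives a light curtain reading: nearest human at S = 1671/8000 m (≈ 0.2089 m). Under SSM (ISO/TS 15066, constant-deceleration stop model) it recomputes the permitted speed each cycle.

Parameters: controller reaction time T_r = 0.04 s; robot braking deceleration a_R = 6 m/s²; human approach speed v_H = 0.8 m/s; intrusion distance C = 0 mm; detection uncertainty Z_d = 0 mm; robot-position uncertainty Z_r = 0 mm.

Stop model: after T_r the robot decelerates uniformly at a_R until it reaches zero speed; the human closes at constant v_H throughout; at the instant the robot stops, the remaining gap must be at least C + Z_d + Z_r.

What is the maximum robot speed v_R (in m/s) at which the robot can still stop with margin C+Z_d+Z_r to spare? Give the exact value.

v_R_max = 3/4 m/s = 0.7500 m/s

at the boundary: (1/12)·v² + (13/75)·v + (-283/1600) = 0
  disc = (13/75)² − 4·(1/12)·(-283/1600) = 32041/360000 ; √disc = 179/600
  v_R = (−(13/75) + 179/600) / (2·(1/12)) = 3/4 m/s
check:
braking lasts T_s = (3/4)/6 = 0.1250 s
reaction-phase robot travel = 0.7500·0.0400 = 0.0300 m
robot under decel: 0.7500²/(2·6.0000) = 0.0469 m
human closes 0.8000·0.1650 = 0.1320 m
C+Z_d+Z_r = 0.0000+0.0000+0.0000 = 0.0000 m
sum ≈ 0.0300+0.0469+0.1320+0.0000 ≈ 0.2089 m = S ✓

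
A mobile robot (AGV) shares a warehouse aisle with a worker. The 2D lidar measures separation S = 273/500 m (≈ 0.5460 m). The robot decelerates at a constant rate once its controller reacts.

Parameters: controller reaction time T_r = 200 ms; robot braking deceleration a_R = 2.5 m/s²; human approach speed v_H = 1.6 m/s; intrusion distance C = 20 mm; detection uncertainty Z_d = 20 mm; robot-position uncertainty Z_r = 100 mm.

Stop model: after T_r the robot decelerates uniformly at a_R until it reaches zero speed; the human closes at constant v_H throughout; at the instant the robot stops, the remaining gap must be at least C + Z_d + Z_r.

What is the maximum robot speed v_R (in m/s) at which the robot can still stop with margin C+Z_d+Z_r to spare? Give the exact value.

collect terms ⇒ (1/5)·v_R² + (21/25)·v_R + (-43/500) = 0
  disc = (21/25)² − 4·(1/5)·(-43/500) = 484/625 ; √disc = 22/25
  v_R = (−(21/25) + 22/25) / (2·(1/5)) = 1/10 m/s
check:
T_s = v_R/a_R = (1/10)/(5/2) = 0.0400 s
robot covers v_R·T_r = 0.1000·0.2000 = 0.0200 m before braking
robot covers 0.1000·0.0400 − ½·2.5000·0.0400² = 0.0020 m while stopping
person approaches 1.6000·(0.2000+0.0400) = 0.3840 m
residual clearance needed = 0.0200+0.0200+0.1000 = 0.1400 m
sum ≈ 0.0200+0.0020+0.3840+0.1400 ≈ 0.5460 m = S ✓

v_R_max = 1/10 m/s = 0.1000 m/s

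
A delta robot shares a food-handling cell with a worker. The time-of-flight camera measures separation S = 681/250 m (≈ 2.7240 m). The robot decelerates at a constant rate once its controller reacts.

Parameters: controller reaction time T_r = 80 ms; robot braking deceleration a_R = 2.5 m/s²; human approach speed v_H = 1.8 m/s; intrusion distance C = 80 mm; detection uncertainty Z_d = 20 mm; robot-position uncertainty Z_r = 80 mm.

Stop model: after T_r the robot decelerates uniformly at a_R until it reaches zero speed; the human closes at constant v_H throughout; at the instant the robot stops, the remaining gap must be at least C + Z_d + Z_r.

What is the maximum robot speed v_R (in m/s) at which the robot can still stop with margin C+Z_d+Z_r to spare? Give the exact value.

v_R_max = 2 m/s = 2.0000 m/s

quadratic (1/5)·v² + (4/5)·v + (-12/5) = 0
  disc = (4/5)² − 4·(1/5)·(-12/5) = 64/25 ; √disc = 8/5
  v_R = (−(4/5) + 8/5) / (2·(1/5)) = 2 m/s
check:
braking lasts T_s = 2/(5/2) = 0.8000 s
robot in T_r: 2.0000·0.0800 = 0.1600 m
braking distance = 2.0000²/(2·2.5000) = 0.8000 m
human closes 1.8000·0.8800 = 1.5840 m
C+Z_d+Z_r = 0.0800+0.0200+0.0800 = 0.1800 m
sum ≈ 0.1600+0.8000+1.5840+0.1800 ≈ 2.7240 m = S ✓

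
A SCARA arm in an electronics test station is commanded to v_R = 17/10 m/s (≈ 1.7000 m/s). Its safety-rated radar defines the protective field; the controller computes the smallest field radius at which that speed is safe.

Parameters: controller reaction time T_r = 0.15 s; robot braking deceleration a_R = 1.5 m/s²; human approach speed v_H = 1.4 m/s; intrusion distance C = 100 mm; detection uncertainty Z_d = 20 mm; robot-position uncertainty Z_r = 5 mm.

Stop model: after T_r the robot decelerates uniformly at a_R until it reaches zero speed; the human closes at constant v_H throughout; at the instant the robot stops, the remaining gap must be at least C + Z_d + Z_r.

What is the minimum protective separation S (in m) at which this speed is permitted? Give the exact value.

S_min = 157/50 m = 3.1400 m

braking lasts T_s = (17/10)/(3/2) = 1.1333 s
reaction-phase robot travel = 1.7000·0.1500 = 0.2550 m
braking distance = 1.7000²/(2·1.5000) = 0.9633 m
human closes 1.4000·1.2833 = 1.7967 m
residual clearance needed = 0.1000+0.0200+0.0050 = 0.1250 m
S_min ≈ 0.2550+0.9633+1.7967+0.1250  ⇒  S_min = 157/50 m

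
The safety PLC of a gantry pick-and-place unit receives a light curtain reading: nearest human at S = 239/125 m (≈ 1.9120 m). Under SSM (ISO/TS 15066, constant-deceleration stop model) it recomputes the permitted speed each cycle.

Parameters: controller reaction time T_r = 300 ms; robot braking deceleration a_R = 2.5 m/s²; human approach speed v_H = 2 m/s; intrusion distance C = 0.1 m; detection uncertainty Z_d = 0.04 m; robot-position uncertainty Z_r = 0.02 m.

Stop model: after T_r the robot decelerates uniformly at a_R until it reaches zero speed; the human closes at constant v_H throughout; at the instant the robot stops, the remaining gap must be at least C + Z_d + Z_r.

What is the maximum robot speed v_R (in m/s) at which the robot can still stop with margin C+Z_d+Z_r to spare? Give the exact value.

v_R_max = 9/10 m/s = 0.9000 m/s

collect terms ⇒ (1/5)·v_R² + (11/10)·v_R + (-144/125) = 0
  disc = (11/10)² − 4·(1/5)·(-144/125) = 5329/2500 ; √disc = 73/50
  v_R = (−(11/10) + 73/50) / (2·(1/5)) = 9/10 m/s
check:
braking lasts T_s = (9/10)/(5/2) = 0.3600 s
robot covers v_R·T_r = 0.9000·0.3000 = 0.2700 m before braking
robot covers 0.9000·0.3600 − ½·2.5000·0.3600² = 0.1620 m while stopping
human over T_r+T_s: 2.0000·(0.3000+0.3600) = 1.3200 m
residual clearance needed = 0.1000+0.0400+0.0200 = 0.1600 m
sum ≈ 0.2700+0.1620+1.3200+0.1600 ≈ 1.9120 m = S ✓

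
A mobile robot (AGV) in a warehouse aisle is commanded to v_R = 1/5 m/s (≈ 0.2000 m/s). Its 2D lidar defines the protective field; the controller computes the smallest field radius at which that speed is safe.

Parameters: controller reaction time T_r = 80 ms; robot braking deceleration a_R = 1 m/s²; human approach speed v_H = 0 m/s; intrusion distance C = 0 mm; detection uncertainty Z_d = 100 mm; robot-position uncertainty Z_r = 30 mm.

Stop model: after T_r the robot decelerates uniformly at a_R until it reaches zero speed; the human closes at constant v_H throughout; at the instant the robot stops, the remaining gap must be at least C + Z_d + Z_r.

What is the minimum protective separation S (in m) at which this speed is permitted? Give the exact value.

S_min = 83/500 m = 0.1660 m

T_s = v_R/a_R = (1/5)/1 = 0.2000 s
robot covers v_R·T_r = 0.2000·0.0800 = 0.0160 m before braking
braking distance = 0.2000²/(2·1.0000) = 0.0200 m
human over T_r+T_s: 0.0000·(0.0800+0.2000) = 0.0000 m
margins: 0.0000+0.1000+0.0300 = 0.1300 m
S_min ≈ 0.0160+0.0200+0.0000+0.1300  ⇒  S_min = 83/500 m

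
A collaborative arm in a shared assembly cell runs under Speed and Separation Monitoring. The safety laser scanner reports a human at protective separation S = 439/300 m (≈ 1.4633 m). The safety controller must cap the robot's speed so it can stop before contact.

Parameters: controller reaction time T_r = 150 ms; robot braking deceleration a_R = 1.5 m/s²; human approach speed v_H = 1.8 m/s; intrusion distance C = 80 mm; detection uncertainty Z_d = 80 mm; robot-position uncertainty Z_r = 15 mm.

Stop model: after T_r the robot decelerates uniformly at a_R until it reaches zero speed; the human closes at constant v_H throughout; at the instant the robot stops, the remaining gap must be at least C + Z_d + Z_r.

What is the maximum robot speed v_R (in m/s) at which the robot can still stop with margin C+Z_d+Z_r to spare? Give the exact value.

collect terms ⇒ (1/3)·v_R² + (27/20)·v_R + (-611/600) = 0
  disc = (27/20)² − 4·(1/3)·(-611/600) = 11449/3600 ; √disc = 107/60
  v_R = (−(27/20) + 107/60) / (2·(1/3)) = 13/20 m/s
check:
T_s = v_R/a_R = (13/20)/(3/2) = 0.4333 s
reaction-phase robot travel = 0.6500·0.1500 = 0.0975 m
robot covers 0.6500·0.4333 − ½·1.5000·0.4333² = 0.1408 m while stopping
person approaches 1.8000·(0.1500+0.4333) = 1.0500 m
residual clearance needed = 0.0800+0.0800+0.0150 = 0.1750 m
sum ≈ 0.0975+0.1408+1.0500+0.1750 ≈ 1.4633 m = S ✓

v_R_max = 13/20 m/s = 0.6500 m/s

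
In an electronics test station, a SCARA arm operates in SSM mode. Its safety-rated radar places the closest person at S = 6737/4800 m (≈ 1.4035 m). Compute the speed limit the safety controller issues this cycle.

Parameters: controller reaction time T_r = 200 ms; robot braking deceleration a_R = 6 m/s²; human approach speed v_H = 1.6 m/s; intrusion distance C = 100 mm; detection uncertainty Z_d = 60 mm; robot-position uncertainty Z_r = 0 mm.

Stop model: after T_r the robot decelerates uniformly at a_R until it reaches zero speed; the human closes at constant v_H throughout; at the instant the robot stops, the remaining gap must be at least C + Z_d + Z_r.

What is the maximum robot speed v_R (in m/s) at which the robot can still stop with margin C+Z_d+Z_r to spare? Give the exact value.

at the boundary: (1/12)·v² + (7/15)·v + (-4433/4800) = 0
  disc = (7/15)² − 4·(1/12)·(-4433/4800) = 841/1600 ; √disc = 29/40
  v_R = (−(7/15) + 29/40) / (2·(1/12)) = 31/20 m/s
check:
stop time T_s = (31/20)/6 = 0.2583 s
robot in T_r: 1.5500·0.2000 = 0.3100 m
braking distance = 1.5500²/(2·6.0000) = 0.2002 m
person approaches 1.6000·(0.2000+0.2583) = 0.7333 m
margins: 0.1000+0.0600+0.0000 = 0.1600 m
sum ≈ 0.3100+0.2002+0.7333+0.1600 ≈ 1.4035 m = S ✓

v_R_max = 31/20 m/s = 1.5500 m/s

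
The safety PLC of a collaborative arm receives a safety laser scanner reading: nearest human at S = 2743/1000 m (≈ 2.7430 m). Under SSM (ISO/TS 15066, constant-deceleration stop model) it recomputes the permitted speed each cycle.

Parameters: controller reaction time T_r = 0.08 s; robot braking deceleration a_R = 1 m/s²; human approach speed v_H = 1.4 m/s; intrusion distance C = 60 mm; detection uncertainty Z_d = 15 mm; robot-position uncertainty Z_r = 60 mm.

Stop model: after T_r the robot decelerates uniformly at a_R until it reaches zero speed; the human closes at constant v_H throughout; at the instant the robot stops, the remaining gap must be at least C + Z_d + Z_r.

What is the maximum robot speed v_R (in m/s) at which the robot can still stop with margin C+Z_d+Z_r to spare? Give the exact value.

v_R_max = 6/5 m/s = 1.2000 m/s

collect terms ⇒ (1/2)·v_R² + (37/25)·v_R + (-312/125) = 0
  disc = (37/25)² − 4·(1/2)·(-312/125) = 4489/625 ; √disc = 67/25
  v_R = (−(37/25) + 67/25) / (2·(1/2)) = 6/5 m/s
check:
braking lasts T_s = (6/5)/1 = 1.2000 s
reaction-phase robot travel = 1.2000·0.0800 = 0.0960 m
braking distance = 1.2000²/(2·1.0000) = 0.7200 m
human over T_r+T_s: 1.4000·(0.0800+1.2000) = 1.7920 m
margins: 0.0600+0.0150+0.0600 = 0.1350 m
sum ≈ 0.0960+0.7200+1.7920+0.1350 ≈ 2.7430 m = S ✓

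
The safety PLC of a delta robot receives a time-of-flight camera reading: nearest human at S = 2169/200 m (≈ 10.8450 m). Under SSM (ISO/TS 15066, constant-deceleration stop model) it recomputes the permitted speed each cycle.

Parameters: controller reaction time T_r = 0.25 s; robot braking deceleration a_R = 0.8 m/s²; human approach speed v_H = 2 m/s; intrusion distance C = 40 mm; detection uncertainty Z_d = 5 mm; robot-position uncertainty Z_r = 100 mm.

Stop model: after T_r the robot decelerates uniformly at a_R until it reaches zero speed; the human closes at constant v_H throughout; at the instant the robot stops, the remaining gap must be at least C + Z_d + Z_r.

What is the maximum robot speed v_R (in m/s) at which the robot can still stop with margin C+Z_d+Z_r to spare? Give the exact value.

v_R_max = 12/5 m/s = 2.4000 m/s

at the boundary: (5/8)·v² + (11/4)·v + (-51/5) = 0
  disc = (11/4)² − 4·(5/8)·(-51/5) = 529/16 ; √disc = 23/4
  v_R = (−(11/4) + 23/4) / (2·(5/8)) = 12/5 m/s
check:
T_s = v_R/a_R = (12/5)/(4/5) = 3.0000 s
robot in T_r: 2.4000·0.2500 = 0.6000 m
braking distance = 2.4000²/(2·0.8000) = 3.6000 m
human closes 2.0000·3.2500 = 6.5000 m
margins: 0.0400+0.0050+0.1000 = 0.1450 m
sum ≈ 0.6000+3.6000+6.5000+0.1450 ≈ 10.8450 m = S ✓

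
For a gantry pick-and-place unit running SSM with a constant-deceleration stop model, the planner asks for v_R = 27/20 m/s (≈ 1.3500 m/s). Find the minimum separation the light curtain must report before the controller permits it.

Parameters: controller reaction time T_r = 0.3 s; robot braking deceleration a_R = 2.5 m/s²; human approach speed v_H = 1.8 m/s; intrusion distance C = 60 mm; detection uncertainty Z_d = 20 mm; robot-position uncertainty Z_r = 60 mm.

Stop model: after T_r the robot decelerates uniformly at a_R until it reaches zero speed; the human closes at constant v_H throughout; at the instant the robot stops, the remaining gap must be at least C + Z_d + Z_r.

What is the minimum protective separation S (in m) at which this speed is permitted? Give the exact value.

S_min = 4843/2000 m = 2.4215 m

braking lasts T_s = (27/20)/(5/2) = 0.5400 s
robot in T_r: 1.3500·0.3000 = 0.4050 m
robot covers 1.3500·0.5400 − ½·2.5000·0.5400² = 0.3645 m while stopping
person approaches 1.8000·(0.3000+0.5400) = 1.5120 m
margins: 0.0600+0.0200+0.0600 = 0.1400 m
S_min ≈ 0.4050+0.3645+1.5120+0.1400  ⇒  S_min = 4843/2000 m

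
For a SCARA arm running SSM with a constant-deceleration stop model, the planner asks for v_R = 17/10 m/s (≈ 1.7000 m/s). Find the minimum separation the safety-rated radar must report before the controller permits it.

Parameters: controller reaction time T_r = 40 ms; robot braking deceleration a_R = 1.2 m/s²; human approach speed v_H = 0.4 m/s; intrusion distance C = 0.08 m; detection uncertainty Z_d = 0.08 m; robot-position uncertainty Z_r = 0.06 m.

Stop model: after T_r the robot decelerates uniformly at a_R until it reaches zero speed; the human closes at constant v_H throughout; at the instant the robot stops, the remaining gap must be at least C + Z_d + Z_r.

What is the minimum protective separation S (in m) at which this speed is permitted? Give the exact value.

T_s = v_R/a_R = (17/10)/(6/5) = 1.4167 s
robot covers v_R·T_r = 1.7000·0.0400 = 0.0680 m before braking
braking distance = 1.7000²/(2·1.2000) = 1.2042 m
human over T_r+T_s: 0.4000·(0.0400+1.4167) = 0.5827 m
margins: 0.0800+0.0800+0.0600 = 0.2200 m
S_min ≈ 0.0680+1.2042+0.5827+0.2200  ⇒  S_min = 12449/6000 m

S_min = 12449/6000 m = 2.0748 m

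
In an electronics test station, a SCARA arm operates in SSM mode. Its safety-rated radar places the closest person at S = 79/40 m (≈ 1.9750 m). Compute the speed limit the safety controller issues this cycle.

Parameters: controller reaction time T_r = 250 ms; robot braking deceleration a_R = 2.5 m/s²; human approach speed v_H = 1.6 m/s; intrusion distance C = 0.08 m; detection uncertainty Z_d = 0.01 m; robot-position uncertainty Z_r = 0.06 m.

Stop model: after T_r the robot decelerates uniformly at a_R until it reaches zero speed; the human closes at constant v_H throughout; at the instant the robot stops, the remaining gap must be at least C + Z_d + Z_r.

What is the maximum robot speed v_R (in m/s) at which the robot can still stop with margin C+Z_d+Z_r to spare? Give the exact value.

v_R_max = 5/4 m/s = 1.2500 m/s

quadratic (1/5)·v² + (89/100)·v + (-57/40) = 0
  disc = (89/100)² − 4·(1/5)·(-57/40) = 19321/10000 ; √disc = 139/100
  v_R = (−(89/100) + 139/100) / (2·(1/5)) = 5/4 m/s
check:
T_s = v_R/a_R = (5/4)/(5/2) = 0.5000 s
robot covers v_R·T_r = 1.2500·0.2500 = 0.3125 m before braking
robot under decel: 1.2500²/(2·2.5000) = 0.3125 m
human closes 1.6000·0.7500 = 1.2000 m
margins: 0.0800+0.0100+0.0600 = 0.1500 m
sum ≈ 0.3125+0.3125+1.2000+0.1500 ≈ 1.9750 m = S ✓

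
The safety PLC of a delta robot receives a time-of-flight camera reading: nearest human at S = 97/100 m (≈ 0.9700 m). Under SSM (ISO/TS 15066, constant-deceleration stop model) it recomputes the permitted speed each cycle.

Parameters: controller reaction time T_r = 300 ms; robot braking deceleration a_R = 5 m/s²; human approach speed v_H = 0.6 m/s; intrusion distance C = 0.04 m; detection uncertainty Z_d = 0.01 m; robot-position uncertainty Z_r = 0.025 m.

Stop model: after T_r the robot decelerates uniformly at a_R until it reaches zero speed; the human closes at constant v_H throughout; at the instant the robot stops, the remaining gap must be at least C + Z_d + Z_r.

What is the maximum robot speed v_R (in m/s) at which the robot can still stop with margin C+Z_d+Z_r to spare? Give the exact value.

v_R_max = 13/10 m/s = 1.3000 m/s

quadratic (1/10)·v² + (21/50)·v + (-143/200) = 0
  disc = (21/50)² − 4·(1/10)·(-143/200) = 289/625 ; √disc = 17/25
  v_R = (−(21/50) + 17/25) / (2·(1/10)) = 13/10 m/s
check:
stop time T_s = (13/10)/5 = 0.2600 s
robot in T_r: 1.3000·0.3000 = 0.3900 m
braking distance = 1.3000²/(2·5.0000) = 0.1690 m
person approaches 0.6000·(0.3000+0.2600) = 0.3360 m
residual clearance needed = 0.0400+0.0100+0.0250 = 0.0750 m
sum ≈ 0.3900+0.1690+0.3360+0.0750 ≈ 0.9700 m = S ✓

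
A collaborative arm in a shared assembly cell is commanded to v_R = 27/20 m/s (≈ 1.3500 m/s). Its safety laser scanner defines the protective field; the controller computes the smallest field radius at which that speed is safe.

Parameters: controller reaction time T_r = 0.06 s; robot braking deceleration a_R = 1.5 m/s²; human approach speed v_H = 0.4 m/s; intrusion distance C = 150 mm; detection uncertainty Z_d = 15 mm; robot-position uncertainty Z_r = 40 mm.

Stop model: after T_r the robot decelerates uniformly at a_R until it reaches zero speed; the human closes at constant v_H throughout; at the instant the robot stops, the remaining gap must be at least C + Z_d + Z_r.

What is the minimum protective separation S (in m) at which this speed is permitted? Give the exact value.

T_s = v_R/a_R = (27/20)/(3/2) = 0.9000 s
reaction-phase robot travel = 1.3500·0.0600 = 0.0810 m
robot covers 1.3500·0.9000 − ½·1.5000·0.9000² = 0.6075 m while stopping
person approaches 0.4000·(0.0600+0.9000) = 0.3840 m
margins: 0.1500+0.0150+0.0400 = 0.2050 m
S_min ≈ 0.0810+0.6075+0.3840+0.2050  ⇒  S_min = 511/400 m

S_min = 511/400 m = 1.2775 m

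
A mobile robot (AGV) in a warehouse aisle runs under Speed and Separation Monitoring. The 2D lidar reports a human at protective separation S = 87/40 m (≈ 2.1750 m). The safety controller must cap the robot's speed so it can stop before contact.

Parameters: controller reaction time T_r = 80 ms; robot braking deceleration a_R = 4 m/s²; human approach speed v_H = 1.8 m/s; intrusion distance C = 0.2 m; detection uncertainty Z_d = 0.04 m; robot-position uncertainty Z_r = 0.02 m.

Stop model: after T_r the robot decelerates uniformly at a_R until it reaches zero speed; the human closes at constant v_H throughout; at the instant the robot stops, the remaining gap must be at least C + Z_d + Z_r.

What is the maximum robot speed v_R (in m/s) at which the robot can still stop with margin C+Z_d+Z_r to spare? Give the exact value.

at the boundary: (1/8)·v² + (53/100)·v + (-1771/1000) = 0
  disc = (53/100)² − 4·(1/8)·(-1771/1000) = 729/625 ; √disc = 27/25
  v_R = (−(53/100) + 27/25) / (2·(1/8)) = 11/5 m/s
check:
T_s = v_R/a_R = (11/5)/4 = 0.5500 s
robot covers v_R·T_r = 2.2000·0.0800 = 0.1760 m before braking
braking distance = 2.2000²/(2·4.0000) = 0.6050 m
human over T_r+T_s: 1.8000·(0.0800+0.5500) = 1.1340 m
C+Z_d+Z_r = 0.2000+0.0400+0.0200 = 0.2600 m
sum ≈ 0.1760+0.6050+1.1340+0.2600 ≈ 2.1750 m = S ✓

v_R_max = 11/5 m/s = 2.2000 m/s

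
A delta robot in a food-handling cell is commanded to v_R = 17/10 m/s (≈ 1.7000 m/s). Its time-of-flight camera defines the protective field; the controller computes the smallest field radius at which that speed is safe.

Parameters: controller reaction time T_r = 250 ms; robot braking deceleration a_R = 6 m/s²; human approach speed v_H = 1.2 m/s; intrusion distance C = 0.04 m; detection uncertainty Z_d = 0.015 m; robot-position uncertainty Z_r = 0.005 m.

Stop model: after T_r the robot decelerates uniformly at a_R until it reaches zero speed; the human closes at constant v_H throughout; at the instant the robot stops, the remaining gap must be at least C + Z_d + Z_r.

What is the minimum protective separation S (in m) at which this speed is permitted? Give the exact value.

S_min = 1639/1200 m = 1.3658 m

braking lasts T_s = (17/10)/6 = 0.2833 s
robot covers v_R·T_r = 1.7000·0.2500 = 0.4250 m before braking
robot under decel: 1.7000²/(2·6.0000) = 0.2408 m
person approaches 1.2000·(0.2500+0.2833) = 0.6400 m
margins: 0.0400+0.0150+0.0050 = 0.0600 m
S_min ≈ 0.4250+0.2408+0.6400+0.0600  ⇒  S_min = 1639/1200 m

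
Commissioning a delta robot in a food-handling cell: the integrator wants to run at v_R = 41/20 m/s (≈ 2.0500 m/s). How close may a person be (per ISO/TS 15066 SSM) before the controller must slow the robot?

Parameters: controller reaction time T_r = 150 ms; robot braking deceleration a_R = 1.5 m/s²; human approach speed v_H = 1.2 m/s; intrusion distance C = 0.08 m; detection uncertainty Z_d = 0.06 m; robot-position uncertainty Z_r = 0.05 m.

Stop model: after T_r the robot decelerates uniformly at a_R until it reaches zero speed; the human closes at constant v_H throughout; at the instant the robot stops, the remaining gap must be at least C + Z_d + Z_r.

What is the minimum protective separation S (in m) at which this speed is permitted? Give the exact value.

T_s = v_R/a_R = (41/20)/(3/2) = 1.3667 s
robot in T_r: 2.0500·0.1500 = 0.3075 m
braking distance = 2.0500²/(2·1.5000) = 1.4008 m
human closes 1.2000·1.5167 = 1.8200 m
C+Z_d+Z_r = 0.0800+0.0600+0.0500 = 0.1900 m
S_min ≈ 0.3075+1.4008+1.8200+0.1900  ⇒  S_min = 2231/600 m

S_min = 2231/600 m = 3.7183 m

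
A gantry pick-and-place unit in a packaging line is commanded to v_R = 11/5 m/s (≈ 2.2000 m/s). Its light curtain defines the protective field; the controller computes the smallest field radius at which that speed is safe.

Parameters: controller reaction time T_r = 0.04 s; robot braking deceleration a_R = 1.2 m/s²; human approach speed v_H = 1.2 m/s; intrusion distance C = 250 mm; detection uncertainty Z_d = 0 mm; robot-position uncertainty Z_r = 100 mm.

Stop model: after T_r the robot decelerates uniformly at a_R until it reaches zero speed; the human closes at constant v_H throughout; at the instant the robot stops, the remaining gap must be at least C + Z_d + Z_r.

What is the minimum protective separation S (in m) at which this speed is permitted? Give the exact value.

T_s = v_R/a_R = (11/5)/(6/5) = 1.8333 s
robot in T_r: 2.2000·0.0400 = 0.0880 m
braking distance = 2.2000²/(2·1.2000) = 2.0167 m
person approaches 1.2000·(0.0400+1.8333) = 2.2480 m
C+Z_d+Z_r = 0.2500+0.0000+0.1000 = 0.3500 m
S_min ≈ 0.0880+2.0167+2.2480+0.3500  ⇒  S_min = 3527/750 m

S_min = 3527/750 m = 4.7027 m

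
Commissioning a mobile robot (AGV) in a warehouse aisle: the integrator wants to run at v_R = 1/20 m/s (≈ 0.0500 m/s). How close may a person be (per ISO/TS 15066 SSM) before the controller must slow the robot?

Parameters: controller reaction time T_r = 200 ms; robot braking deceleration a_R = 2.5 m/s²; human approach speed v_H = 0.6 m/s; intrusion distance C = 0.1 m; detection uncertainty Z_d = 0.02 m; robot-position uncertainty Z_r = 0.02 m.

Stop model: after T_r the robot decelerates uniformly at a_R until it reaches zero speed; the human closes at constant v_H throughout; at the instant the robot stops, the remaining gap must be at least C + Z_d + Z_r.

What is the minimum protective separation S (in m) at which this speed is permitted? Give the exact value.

T_s = v_R/a_R = (1/20)/(5/2) = 0.0200 s
robot covers v_R·T_r = 0.0500·0.2000 = 0.0100 m before braking
robot under decel: 0.0500²/(2·2.5000) = 0.0005 m
human closes 0.6000·0.2200 = 0.1320 m
margins: 0.1000+0.0200+0.0200 = 0.1400 m
S_min ≈ 0.0100+0.0005+0.1320+0.1400  ⇒  S_min = 113/400 m

S_min = 113/400 m = 0.2825 m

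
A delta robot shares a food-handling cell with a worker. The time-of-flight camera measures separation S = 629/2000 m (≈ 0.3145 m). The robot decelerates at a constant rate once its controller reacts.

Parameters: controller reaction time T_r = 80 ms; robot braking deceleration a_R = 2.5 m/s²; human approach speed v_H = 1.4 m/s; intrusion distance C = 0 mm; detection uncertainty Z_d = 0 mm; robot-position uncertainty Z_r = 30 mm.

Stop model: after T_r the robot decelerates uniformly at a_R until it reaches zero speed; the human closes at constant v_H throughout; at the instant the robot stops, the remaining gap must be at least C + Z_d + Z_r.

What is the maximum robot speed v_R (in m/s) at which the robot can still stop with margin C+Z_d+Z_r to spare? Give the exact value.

at the boundary: (1/5)·v² + (16/25)·v + (-69/400) = 0
  disc = (16/25)² − 4·(1/5)·(-69/400) = 1369/2500 ; √disc = 37/50
  v_R = (−(16/25) + 37/50) / (2·(1/5)) = 1/4 m/s
check:
T_s = v_R/a_R = (1/4)/(5/2) = 0.1000 s
reaction-phase robot travel = 0.2500·0.0800 = 0.0200 m
robot covers 0.2500·0.1000 − ½·2.5000·0.1000² = 0.0125 m while stopping
human closes 1.4000·0.1800 = 0.2520 m
margins: 0.0000+0.0000+0.0300 = 0.0300 m
sum ≈ 0.0200+0.0125+0.2520+0.0300 ≈ 0.3145 m = S ✓

v_R_max = 1/4 m/s = 0.2500 m/s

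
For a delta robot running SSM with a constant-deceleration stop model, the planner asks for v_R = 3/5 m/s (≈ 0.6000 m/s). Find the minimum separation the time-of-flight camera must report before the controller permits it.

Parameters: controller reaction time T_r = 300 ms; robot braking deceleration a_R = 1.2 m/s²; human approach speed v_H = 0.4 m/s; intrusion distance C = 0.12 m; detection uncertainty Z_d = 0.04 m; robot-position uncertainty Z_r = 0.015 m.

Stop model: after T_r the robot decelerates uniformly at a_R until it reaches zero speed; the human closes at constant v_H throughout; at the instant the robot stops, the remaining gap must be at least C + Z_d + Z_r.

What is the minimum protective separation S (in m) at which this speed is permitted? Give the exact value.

T_s = v_R/a_R = (3/5)/(6/5) = 0.5000 s
reaction-phase robot travel = 0.6000·0.3000 = 0.1800 m
braking distance = 0.6000²/(2·1.2000) = 0.1500 m
human closes 0.4000·0.8000 = 0.3200 m
residual clearance needed = 0.1200+0.0400+0.0150 = 0.1750 m
S_min ≈ 0.1800+0.1500+0.3200+0.1750  ⇒  S_min = 33/40 m

S_min = 33/40 m = 0.8250 m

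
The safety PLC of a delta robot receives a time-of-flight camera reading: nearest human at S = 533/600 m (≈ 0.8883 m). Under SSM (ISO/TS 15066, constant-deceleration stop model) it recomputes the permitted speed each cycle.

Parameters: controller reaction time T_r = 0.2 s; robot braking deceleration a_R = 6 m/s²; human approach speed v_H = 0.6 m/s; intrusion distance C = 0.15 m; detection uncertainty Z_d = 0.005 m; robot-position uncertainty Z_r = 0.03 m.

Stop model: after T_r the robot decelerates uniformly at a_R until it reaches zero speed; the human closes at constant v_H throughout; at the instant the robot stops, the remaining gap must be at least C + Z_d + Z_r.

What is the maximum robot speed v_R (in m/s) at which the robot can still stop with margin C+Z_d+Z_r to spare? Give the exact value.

collect terms ⇒ (1/12)·v_R² + (3/10)·v_R + (-7/12) = 0
  disc = (3/10)² − 4·(1/12)·(-7/12) = 64/225 ; √disc = 8/15
  v_R = (−(3/10) + 8/15) / (2·(1/12)) = 7/5 m/s
check:
braking lasts T_s = (7/5)/6 = 0.2333 s
robot in T_r: 1.4000·0.2000 = 0.2800 m
robot covers 1.4000·0.2333 − ½·6.0000·0.2333² = 0.1633 m while stopping
human over T_r+T_s: 0.6000·(0.2000+0.2333) = 0.2600 m
margins: 0.1500+0.0050+0.0300 = 0.1850 m
sum ≈ 0.2800+0.1633+0.2600+0.1850 ≈ 0.8883 m = S ✓

v_R_max = 7/5 m/s = 1.4000 m/s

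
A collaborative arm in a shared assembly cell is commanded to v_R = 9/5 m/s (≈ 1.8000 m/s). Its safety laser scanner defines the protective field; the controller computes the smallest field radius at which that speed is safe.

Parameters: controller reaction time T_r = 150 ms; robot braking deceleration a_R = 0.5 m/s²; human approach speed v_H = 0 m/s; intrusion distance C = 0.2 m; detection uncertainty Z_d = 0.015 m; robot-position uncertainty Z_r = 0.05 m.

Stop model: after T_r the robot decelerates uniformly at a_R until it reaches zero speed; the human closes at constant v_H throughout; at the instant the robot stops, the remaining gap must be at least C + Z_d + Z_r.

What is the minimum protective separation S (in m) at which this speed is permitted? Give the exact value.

S_min = 151/40 m = 3.7750 m

stop time T_s = (9/5)/(1/2) = 3.6000 s
robot in T_r: 1.8000·0.1500 = 0.2700 m
robot covers 1.8000·3.6000 − ½·0.5000·3.6000² = 3.2400 m while stopping
person approaches 0.0000·(0.1500+3.6000) = 0.0000 m
C+Z_d+Z_r = 0.2000+0.0150+0.0500 = 0.2650 m
S_min ≈ 0.2700+3.2400+0.0000+0.2650  ⇒  S_min = 151/40 m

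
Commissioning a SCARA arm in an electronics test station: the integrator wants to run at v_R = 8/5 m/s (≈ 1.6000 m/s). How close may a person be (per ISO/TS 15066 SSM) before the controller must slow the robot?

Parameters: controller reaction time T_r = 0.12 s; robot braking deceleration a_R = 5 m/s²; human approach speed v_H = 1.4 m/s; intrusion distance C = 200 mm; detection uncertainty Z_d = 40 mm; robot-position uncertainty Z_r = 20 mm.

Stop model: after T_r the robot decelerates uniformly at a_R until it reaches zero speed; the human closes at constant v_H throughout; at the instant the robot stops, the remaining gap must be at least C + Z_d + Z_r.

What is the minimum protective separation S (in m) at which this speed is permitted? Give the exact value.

stop time T_s = (8/5)/5 = 0.3200 s
robot in T_r: 1.6000·0.1200 = 0.1920 m
robot under decel: 1.6000²/(2·5.0000) = 0.2560 m
human over T_r+T_s: 1.4000·(0.1200+0.3200) = 0.6160 m
residual clearance needed = 0.2000+0.0400+0.0200 = 0.2600 m
S_min ≈ 0.1920+0.2560+0.6160+0.2600  ⇒  S_min = 331/250 m

S_min = 331/250 m = 1.3240 m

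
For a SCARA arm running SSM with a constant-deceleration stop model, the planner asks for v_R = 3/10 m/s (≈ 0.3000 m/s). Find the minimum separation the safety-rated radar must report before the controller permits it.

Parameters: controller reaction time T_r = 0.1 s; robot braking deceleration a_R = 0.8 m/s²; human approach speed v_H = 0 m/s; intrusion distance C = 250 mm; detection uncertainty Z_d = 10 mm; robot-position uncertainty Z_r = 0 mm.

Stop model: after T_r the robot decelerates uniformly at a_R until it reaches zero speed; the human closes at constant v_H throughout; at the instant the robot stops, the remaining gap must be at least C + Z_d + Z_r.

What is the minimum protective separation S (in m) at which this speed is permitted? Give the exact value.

braking lasts T_s = (3/10)/(4/5) = 0.3750 s
robot in T_r: 0.3000·0.1000 = 0.0300 m
robot under decel: 0.3000²/(2·0.8000) = 0.0563 m
human over T_r+T_s: 0.0000·(0.1000+0.3750) = 0.0000 m
C+Z_d+Z_r = 0.2500+0.0100+0.0000 = 0.2600 m
S_min ≈ 0.0300+0.0563+0.0000+0.2600  ⇒  S_min = 277/800 m

S_min = 277/800 m = 0.3463 m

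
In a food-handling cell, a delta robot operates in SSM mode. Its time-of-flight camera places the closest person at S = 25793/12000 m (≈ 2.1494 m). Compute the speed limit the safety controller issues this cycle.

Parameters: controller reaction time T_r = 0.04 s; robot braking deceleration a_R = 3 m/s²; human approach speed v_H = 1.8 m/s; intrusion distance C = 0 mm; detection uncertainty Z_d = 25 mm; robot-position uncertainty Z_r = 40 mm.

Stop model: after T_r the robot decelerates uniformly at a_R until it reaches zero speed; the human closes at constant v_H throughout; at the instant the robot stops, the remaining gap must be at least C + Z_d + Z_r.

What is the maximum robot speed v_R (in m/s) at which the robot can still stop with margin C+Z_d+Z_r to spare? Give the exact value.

v_R_max = 41/20 m/s = 2.0500 m/s

collect terms ⇒ (1/6)·v_R² + (16/25)·v_R + (-24149/12000) = 0
  disc = (16/25)² − 4·(1/6)·(-24149/12000) = 157609/90000 ; √disc = 397/300
  v_R = (−(16/25) + 397/300) / (2·(1/6)) = 41/20 m/s
check:
braking lasts T_s = (41/20)/3 = 0.6833 s
robot covers v_R·T_r = 2.0500·0.0400 = 0.0820 m before braking
braking distance = 2.0500²/(2·3.0000) = 0.7004 m
human closes 1.8000·0.7233 = 1.3020 m
margins: 0.0000+0.0250+0.0400 = 0.0650 m
sum ≈ 0.0820+0.7004+1.3020+0.0650 ≈ 2.1494 m = S ✓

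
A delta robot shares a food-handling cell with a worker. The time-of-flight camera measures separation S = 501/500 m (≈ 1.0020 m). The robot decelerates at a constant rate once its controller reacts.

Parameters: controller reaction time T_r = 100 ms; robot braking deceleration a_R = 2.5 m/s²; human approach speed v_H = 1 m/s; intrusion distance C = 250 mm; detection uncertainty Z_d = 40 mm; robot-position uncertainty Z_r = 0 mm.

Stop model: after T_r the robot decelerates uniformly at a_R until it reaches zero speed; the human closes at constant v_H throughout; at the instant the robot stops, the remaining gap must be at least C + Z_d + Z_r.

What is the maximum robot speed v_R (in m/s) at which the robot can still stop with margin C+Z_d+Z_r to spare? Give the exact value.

v_R_max = 9/10 m/s = 0.9000 m/s

collect terms ⇒ (1/5)·v_R² + (1/2)·v_R + (-153/250) = 0
  disc = (1/2)² − 4·(1/5)·(-153/250) = 1849/2500 ; √disc = 43/50
  v_R = (−(1/2) + 43/50) / (2·(1/5)) = 9/10 m/s
check:
stop time T_s = (9/10)/(5/2) = 0.3600 s
reaction-phase robot travel = 0.9000·0.1000 = 0.0900 m
braking distance = 0.9000²/(2·2.5000) = 0.1620 m
human over T_r+T_s: 1.0000·(0.1000+0.3600) = 0.4600 m
margins: 0.2500+0.0400+0.0000 = 0.2900 m
sum ≈ 0.0900+0.1620+0.4600+0.2900 ≈ 1.0020 m = S ✓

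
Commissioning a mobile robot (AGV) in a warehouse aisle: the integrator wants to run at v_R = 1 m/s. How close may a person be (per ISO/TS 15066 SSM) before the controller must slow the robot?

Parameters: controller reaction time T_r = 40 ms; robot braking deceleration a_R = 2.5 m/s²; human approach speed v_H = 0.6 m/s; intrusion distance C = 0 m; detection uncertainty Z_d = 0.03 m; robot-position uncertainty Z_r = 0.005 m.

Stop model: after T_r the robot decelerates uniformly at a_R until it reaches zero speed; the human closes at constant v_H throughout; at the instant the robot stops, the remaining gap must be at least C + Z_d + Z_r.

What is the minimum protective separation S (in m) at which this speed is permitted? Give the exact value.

braking lasts T_s = 1/(5/2) = 0.4000 s
reaction-phase robot travel = 1.0000·0.0400 = 0.0400 m
robot covers 1.0000·0.4000 − ½·2.5000·0.4000² = 0.2000 m while stopping
human over T_r+T_s: 0.6000·(0.0400+0.4000) = 0.2640 m
residual clearance needed = 0.0000+0.0300+0.0050 = 0.0350 m
S_min ≈ 0.0400+0.2000+0.2640+0.0350  ⇒  S_min = 539/1000 m

S_min = 539/1000 m = 0.5390 m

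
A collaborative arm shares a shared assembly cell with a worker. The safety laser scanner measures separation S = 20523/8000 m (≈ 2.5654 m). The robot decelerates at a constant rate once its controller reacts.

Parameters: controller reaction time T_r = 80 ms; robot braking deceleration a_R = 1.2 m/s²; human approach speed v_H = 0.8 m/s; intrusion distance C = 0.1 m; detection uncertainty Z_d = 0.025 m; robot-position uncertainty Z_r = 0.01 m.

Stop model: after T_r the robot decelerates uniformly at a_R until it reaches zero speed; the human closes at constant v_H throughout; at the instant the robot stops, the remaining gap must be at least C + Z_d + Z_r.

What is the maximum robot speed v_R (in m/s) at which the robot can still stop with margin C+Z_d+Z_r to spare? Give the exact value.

collect terms ⇒ (5/12)·v_R² + (56/75)·v_R + (-18931/8000) = 0
  disc = (56/75)² − 4·(5/12)·(-18931/8000) = 1620529/360000 ; √disc = 1273/600
  v_R = (−(56/75) + 1273/600) / (2·(5/12)) = 33/20 m/s
check:
T_s = v_R/a_R = (33/20)/(6/5) = 1.3750 s
reaction-phase robot travel = 1.6500·0.0800 = 0.1320 m
braking distance = 1.6500²/(2·1.2000) = 1.1344 m
human over T_r+T_s: 0.8000·(0.0800+1.3750) = 1.1640 m
residual clearance needed = 0.1000+0.0250+0.0100 = 0.1350 m
sum ≈ 0.1320+1.1344+1.1640+0.1350 ≈ 2.5654 m = S ✓

v_R_max = 33/20 m/s = 1.6500 m/s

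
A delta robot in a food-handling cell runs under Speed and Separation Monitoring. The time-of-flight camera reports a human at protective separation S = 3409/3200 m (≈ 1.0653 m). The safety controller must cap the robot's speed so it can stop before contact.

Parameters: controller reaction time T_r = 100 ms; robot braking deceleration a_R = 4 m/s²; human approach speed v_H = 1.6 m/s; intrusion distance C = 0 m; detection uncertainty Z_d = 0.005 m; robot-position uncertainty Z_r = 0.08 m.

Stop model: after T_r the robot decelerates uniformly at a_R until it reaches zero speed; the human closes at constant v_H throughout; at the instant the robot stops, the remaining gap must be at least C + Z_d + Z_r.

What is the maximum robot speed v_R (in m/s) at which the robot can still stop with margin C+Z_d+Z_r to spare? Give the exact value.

at the boundary: (1/8)·v² + (1/2)·v + (-105/128) = 0
  disc = (1/2)² − 4·(1/8)·(-105/128) = 169/256 ; √disc = 13/16
  v_R = (−(1/2) + 13/16) / (2·(1/8)) = 5/4 m/s
check:
stop time T_s = (5/4)/4 = 0.3125 s
robot covers v_R·T_r = 1.2500·0.1000 = 0.1250 m before braking
robot under decel: 1.2500²/(2·4.0000) = 0.1953 m
human over T_r+T_s: 1.6000·(0.1000+0.3125) = 0.6600 m
C+Z_d+Z_r = 0.0000+0.0050+0.0800 = 0.0850 m
sum ≈ 0.1250+0.1953+0.6600+0.0850 ≈ 1.0653 m = S ✓

v_R_max = 5/4 m/s = 1.2500 m/s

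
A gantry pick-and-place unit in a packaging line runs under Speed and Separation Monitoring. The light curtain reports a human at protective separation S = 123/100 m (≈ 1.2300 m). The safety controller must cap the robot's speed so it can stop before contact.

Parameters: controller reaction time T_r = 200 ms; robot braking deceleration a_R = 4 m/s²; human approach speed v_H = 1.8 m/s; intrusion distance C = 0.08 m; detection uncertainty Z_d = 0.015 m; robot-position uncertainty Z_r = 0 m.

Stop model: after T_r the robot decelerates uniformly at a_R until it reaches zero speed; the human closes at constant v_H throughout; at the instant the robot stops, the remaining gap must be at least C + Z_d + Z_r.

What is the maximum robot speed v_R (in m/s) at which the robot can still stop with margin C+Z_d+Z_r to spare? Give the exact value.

quadratic (1/8)·v² + (13/20)·v + (-31/40) = 0
  disc = (13/20)² − 4·(1/8)·(-31/40) = 81/100 ; √disc = 9/10
  v_R = (−(13/20) + 9/10) / (2·(1/8)) = 1 m/s
check:
braking lasts T_s = 1/4 = 0.2500 s
robot in T_r: 1.0000·0.2000 = 0.2000 m
robot covers 1.0000·0.2500 − ½·4.0000·0.2500² = 0.1250 m while stopping
human over T_r+T_s: 1.8000·(0.2000+0.2500) = 0.8100 m
margins: 0.0800+0.0150+0.0000 = 0.0950 m
sum ≈ 0.2000+0.1250+0.8100+0.0950 ≈ 1.2300 m = S ✓

v_R_max = 1 m/s = 1.0000 m/s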